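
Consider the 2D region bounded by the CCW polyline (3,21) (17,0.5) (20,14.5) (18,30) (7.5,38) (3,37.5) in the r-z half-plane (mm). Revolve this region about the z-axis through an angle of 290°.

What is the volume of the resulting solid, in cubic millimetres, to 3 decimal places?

Profile (r,z), 6 vertices: (3,21) (17,0.5) (20,14.5) (18,30) (7.5,38) (3,37.5)
edge 0: (3,21)→(17,0.5)  cross = 3·0.5 − 17·21 = -355.5000; (r_i+r_j)·cross = 20·-355.5000 = -7110.0000
edge 1: (17,0.5)→(20,14.5)  cross = 17·14.5 − 20·0.5 = 236.5000; (r_i+r_j)·cross = 37·236.5000 = 8750.5000
edge 2: (20,14.5)→(18,30)  cross = 20·30 − 18·14.5 = 339.0000; (r_i+r_j)·cross = 38·339.0000 = 12882.0000
edge 3: (18,30)→(7.5,38)  cross = 18·38 − 7.5·30 = 459.0000; (r_i+r_j)·cross = 25.5·459.0000 = 11704.5000
edge 4: (7.5,38)→(3,37.5)  cross = 7.5·37.5 − 3·38 = 167.2500; (r_i+r_j)·cross = 10.5·167.2500 = 1756.1250
edge 5: (3,37.5)→(3,21)  cross = 3·21 − 3·37.5 = -49.5000; (r_i+r_j)·cross = 6·-49.5000 = -297.0000
Σcross = 796.7500 → A = |Σcross|/2 = 398.3750 mm²
Σ(r_i+r_j)·cross = 27686.1250 → first moment M = |Σ|/6 = 4614.3542
R_c = M/A = 4614.3542/398.3750 = 11.5829 mm
θ = 290° = 5.061455 rad
V = θ·R_c·A = 5.061455·11.5829·398.3750 = 23355.345 mm³

Volume = 23355.345 mm³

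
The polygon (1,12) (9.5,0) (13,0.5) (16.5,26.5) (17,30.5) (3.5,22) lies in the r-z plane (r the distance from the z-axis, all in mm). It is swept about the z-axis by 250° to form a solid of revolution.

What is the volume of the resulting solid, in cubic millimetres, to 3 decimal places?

Profile (r,z), 6 vertices: (1,12) (9.5,0) (13,0.5) (16.5,26.5) (17,30.5) (3.5,22)
edge 0: (1,12)→(9.5,0)  cross = 1·0 − 9.5·12 = -114.0000; (r_i+r_j)·cross = 10.5·-114.0000 = -1197.0000
edge 1: (9.5,0)→(13,0.5)  cross = 9.5·0.5 − 13·0 = 4.7500; (r_i+r_j)·cross = 22.5·4.7500 = 106.8750
edge 2: (13,0.5)→(16.5,26.5)  cross = 13·26.5 − 16.5·0.5 = 336.2500; (r_i+r_j)·cross = 29.5·336.2500 = 9919.3750
edge 3: (16.5,26.5)→(17,30.5)  cross = 16.5·30.5 − 17·26.5 = 52.7500; (r_i+r_j)·cross = 33.5·52.7500 = 1767.1250
edge 4: (17,30.5)→(3.5,22)  cross = 17·22 − 3.5·30.5 = 267.2500; (r_i+r_j)·cross = 20.5·267.2500 = 5478.6250
edge 5: (3.5,22)→(1,12)  cross = 3.5·12 − 1·22 = 20.0000; (r_i+r_j)·cross = 4.5·20.0000 = 90.0000
Σcross = 567.0000 → A = |Σcross|/2 = 283.5000 mm²
Σ(r_i+r_j)·cross = 16165.0000 → first moment M = |Σ|/6 = 2694.1667
R_c = M/A = 2694.1667/283.5000 = 9.5032 mm
θ = 250° = 4.363323 rad
V = θ·R_c·A = 4.363323·9.5032·283.5000 = 11755.520 mm³

Volume = 11755.520 mm³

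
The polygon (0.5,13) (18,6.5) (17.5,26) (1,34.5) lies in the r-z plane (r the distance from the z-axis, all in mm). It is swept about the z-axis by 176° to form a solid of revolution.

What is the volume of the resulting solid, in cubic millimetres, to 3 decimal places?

Profile (r,z), 4 vertices: (0.5,13) (18,6.5) (17.5,26) (1,34.5)
edge 0: (0.5,13)→(18,6.5)  cross = 0.5·6.5 − 18·13 = -230.7500; (r_i+r_j)·cross = 18.5·-230.7500 = -4268.8750
edge 1: (18,6.5)→(17.5,26)  cross = 18·26 − 17.5·6.5 = 354.2500; (r_i+r_j)·cross = 35.5·354.2500 = 12575.8750
edge 2: (17.5,26)→(1,34.5)  cross = 17.5·34.5 − 1·26 = 577.7500; (r_i+r_j)·cross = 18.5·577.7500 = 10688.3750
edge 3: (1,34.5)→(0.5,13)  cross = 1·13 − 0.5·34.5 = -4.2500; (r_i+r_j)·cross = 1.5·-4.2500 = -6.3750
Σcross = 697.0000 → A = |Σcross|/2 = 348.5000 mm²
Σ(r_i+r_j)·cross = 18989.0000 → first moment M = |Σ|/6 = 3164.8333
R_c = M/A = 3164.8333/348.5000 = 9.0813 mm
θ = 176° = 3.071779 rad
V = θ·R_c·A = 3.071779·9.0813·348.5000 = 9721.670 mm³

Volume = 9721.670 mm³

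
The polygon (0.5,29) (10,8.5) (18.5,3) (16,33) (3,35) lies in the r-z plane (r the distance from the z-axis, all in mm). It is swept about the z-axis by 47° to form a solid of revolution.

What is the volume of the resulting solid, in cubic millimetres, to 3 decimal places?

Profile (r,z), 5 vertices: (0.5,29) (10,8.5) (18.5,3) (16,33) (3,35)
edge 0: (0.5,29)→(10,8.5)  cross = 0.5·8.5 − 10·29 = -285.7500; (r_i+r_j)·cross = 10.5·-285.7500 = -3000.3750
edge 1: (10,8.5)→(18.5,3)  cross = 10·3 − 18.5·8.5 = -127.2500; (r_i+r_j)·cross = 28.5·-127.2500 = -3626.6250
edge 2: (18.5,3)→(16,33)  cross = 18.5·33 − 16·3 = 562.5000; (r_i+r_j)·cross = 34.5·562.5000 = 19406.2500
edge 3: (16,33)→(3,35)  cross = 16·35 − 3·33 = 461.0000; (r_i+r_j)·cross = 19·461.0000 = 8759.0000
edge 4: (3,35)→(0.5,29)  cross = 3·29 − 0.5·35 = 69.5000; (r_i+r_j)·cross = 3.5·69.5000 = 243.2500
Σcross = 680.0000 → A = |Σcross|/2 = 340.0000 mm²
Σ(r_i+r_j)·cross = 21781.5000 → first moment M = |Σ|/6 = 3630.2500
R_c = M/A = 3630.2500/340.0000 = 10.6772 mm
θ = 47° = 0.820305 rad
V = θ·R_c·A = 0.820305·10.6772·340.0000 = 2977.911 mm³

Volume = 2977.911 mm³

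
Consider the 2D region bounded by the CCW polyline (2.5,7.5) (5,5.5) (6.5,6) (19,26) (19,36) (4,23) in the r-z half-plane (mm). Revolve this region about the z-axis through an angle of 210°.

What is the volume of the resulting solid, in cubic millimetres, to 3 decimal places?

Profile (r,z), 6 vertices: (2.5,7.5) (5,5.5) (6.5,6) (19,26) (19,36) (4,23)
edge 0: (2.5,7.5)→(5,5.5)  cross = 2.5·5.5 − 5·7.5 = -23.7500; (r_i+r_j)·cross = 7.5·-23.7500 = -178.1250
edge 1: (5,5.5)→(6.5,6)  cross = 5·6 − 6.5·5.5 = -5.7500; (r_i+r_j)·cross = 11.5·-5.7500 = -66.1250
edge 2: (6.5,6)→(19,26)  cross = 6.5·26 − 19·6 = 55.0000; (r_i+r_j)·cross = 25.5·55.0000 = 1402.5000
edge 3: (19,26)→(19,36)  cross = 19·36 − 19·26 = 190.0000; (r_i+r_j)·cross = 38·190.0000 = 7220.0000
edge 4: (19,36)→(4,23)  cross = 19·23 − 4·36 = 293.0000; (r_i+r_j)·cross = 23·293.0000 = 6739.0000
edge 5: (4,23)→(2.5,7.5)  cross = 4·7.5 − 2.5·23 = -27.5000; (r_i+r_j)·cross = 6.5·-27.5000 = -178.7500
Σcross = 481.0000 → A = |Σcross|/2 = 240.5000 mm²
Σ(r_i+r_j)·cross = 14938.5000 → first moment M = |Σ|/6 = 2489.7500
R_c = M/A = 2489.7500/240.5000 = 10.3524 mm
θ = 210° = 3.665191 rad
V = θ·R_c·A = 3.665191·10.3524·240.5000 = 9125.410 mm³

Volume = 9125.410 mm³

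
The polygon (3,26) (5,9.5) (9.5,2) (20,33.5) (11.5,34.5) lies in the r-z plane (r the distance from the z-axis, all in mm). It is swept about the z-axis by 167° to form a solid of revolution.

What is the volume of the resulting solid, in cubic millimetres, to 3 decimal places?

Volume = 9068.178 mm³

Profile (r,z), 5 vertices: (3,26) (5,9.5) (9.5,2) (20,33.5) (11.5,34.5)
edge 0: (3,26)→(5,9.5)  cross = 3·9.5 − 5·26 = -101.5000; (r_i+r_j)·cross = 8·-101.5000 = -812.0000
edge 1: (5,9.5)→(9.5,2)  cross = 5·2 − 9.5·9.5 = -80.2500; (r_i+r_j)·cross = 14.5·-80.2500 = -1163.6250
edge 2: (9.5,2)→(20,33.5)  cross = 9.5·33.5 − 20·2 = 278.2500; (r_i+r_j)·cross = 29.5·278.2500 = 8208.3750
edge 3: (20,33.5)→(11.5,34.5)  cross = 20·34.5 − 11.5·33.5 = 304.7500; (r_i+r_j)·cross = 31.5·304.7500 = 9599.6250
edge 4: (11.5,34.5)→(3,26)  cross = 11.5·26 − 3·34.5 = 195.5000; (r_i+r_j)·cross = 14.5·195.5000 = 2834.7500
Σcross = 596.7500 → A = |Σcross|/2 = 298.3750 mm²
Σ(r_i+r_j)·cross = 18667.1250 → first moment M = |Σ|/6 = 3111.1875
R_c = M/A = 3111.1875/298.3750 = 10.4271 mm
θ = 167° = 2.914700 rad
V = θ·R_c·A = 2.914700·10.4271·298.3750 = 9068.178 mm³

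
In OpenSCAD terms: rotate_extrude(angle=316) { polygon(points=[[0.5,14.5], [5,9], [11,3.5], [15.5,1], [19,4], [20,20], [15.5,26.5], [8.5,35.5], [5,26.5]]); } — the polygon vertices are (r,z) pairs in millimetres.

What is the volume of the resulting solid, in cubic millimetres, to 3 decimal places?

Profile (r,z), 9 vertices: (0.5,14.5) (5,9) (11,3.5) (15.5,1) (19,4) (20,20) (15.5,26.5) (8.5,35.5) (5,26.5)
edge 0: (0.5,14.5)→(5,9)  cross = 0.5·9 − 5·14.5 = -68.0000; (r_i+r_j)·cross = 5.5·-68.0000 = -374.0000
edge 1: (5,9)→(11,3.5)  cross = 5·3.5 − 11·9 = -81.5000; (r_i+r_j)·cross = 16·-81.5000 = -1304.0000
edge 2: (11,3.5)→(15.5,1)  cross = 11·1 − 15.5·3.5 = -43.2500; (r_i+r_j)·cross = 26.5·-43.2500 = -1146.1250
edge 3: (15.5,1)→(19,4)  cross = 15.5·4 − 19·1 = 43.0000; (r_i+r_j)·cross = 34.5·43.0000 = 1483.5000
edge 4: (19,4)→(20,20)  cross = 19·20 − 20·4 = 300.0000; (r_i+r_j)·cross = 39·300.0000 = 11700.0000
edge 5: (20,20)→(15.5,26.5)  cross = 20·26.5 − 15.5·20 = 220.0000; (r_i+r_j)·cross = 35.5·220.0000 = 7810.0000
edge 6: (15.5,26.5)→(8.5,35.5)  cross = 15.5·35.5 − 8.5·26.5 = 325.0000; (r_i+r_j)·cross = 24·325.0000 = 7800.0000
edge 7: (8.5,35.5)→(5,26.5)  cross = 8.5·26.5 − 5·35.5 = 47.7500; (r_i+r_j)·cross = 13.5·47.7500 = 644.6250
edge 8: (5,26.5)→(0.5,14.5)  cross = 5·14.5 − 0.5·26.5 = 59.2500; (r_i+r_j)·cross = 5.5·59.2500 = 325.8750
Σcross = 802.2500 → A = |Σcross|/2 = 401.1250 mm²
Σ(r_i+r_j)·cross = 26939.8750 → first moment M = |Σ|/6 = 4489.9792
R_c = M/A = 4489.9792/401.1250 = 11.1935 mm
θ = 316° = 5.515240 rad
V = θ·R_c·A = 5.515240·11.1935·401.1250 = 24763.315 mm³

Volume = 24763.315 mm³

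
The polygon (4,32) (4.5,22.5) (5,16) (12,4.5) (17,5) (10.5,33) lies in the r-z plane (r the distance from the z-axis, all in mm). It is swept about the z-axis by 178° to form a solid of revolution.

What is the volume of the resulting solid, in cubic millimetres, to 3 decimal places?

Profile (r,z), 6 vertices: (4,32) (4.5,22.5) (5,16) (12,4.5) (17,5) (10.5,33)
edge 0: (4,32)→(4.5,22.5)  cross = 4·22.5 − 4.5·32 = -54.0000; (r_i+r_j)·cross = 8.5·-54.0000 = -459.0000
edge 1: (4.5,22.5)→(5,16)  cross = 4.5·16 − 5·22.5 = -40.5000; (r_i+r_j)·cross = 9.5·-40.5000 = -384.7500
edge 2: (5,16)→(12,4.5)  cross = 5·4.5 − 12·16 = -169.5000; (r_i+r_j)·cross = 17·-169.5000 = -2881.5000
edge 3: (12,4.5)→(17,5)  cross = 12·5 − 17·4.5 = -16.5000; (r_i+r_j)·cross = 29·-16.5000 = -478.5000
edge 4: (17,5)→(10.5,33)  cross = 17·33 − 10.5·5 = 508.5000; (r_i+r_j)·cross = 27.5·508.5000 = 13983.7500
edge 5: (10.5,33)→(4,32)  cross = 10.5·32 − 4·33 = 204.0000; (r_i+r_j)·cross = 14.5·204.0000 = 2958.0000
Σcross = 432.0000 → A = |Σcross|/2 = 216.0000 mm²
Σ(r_i+r_j)·cross = 12738.0000 → first moment M = |Σ|/6 = 2123.0000
R_c = M/A = 2123.0000/216.0000 = 9.8287 mm
θ = 178° = 3.106686 rad
V = θ·R_c·A = 3.106686·9.8287·216.0000 = 6595.495 mm³

Volume = 6595.495 mm³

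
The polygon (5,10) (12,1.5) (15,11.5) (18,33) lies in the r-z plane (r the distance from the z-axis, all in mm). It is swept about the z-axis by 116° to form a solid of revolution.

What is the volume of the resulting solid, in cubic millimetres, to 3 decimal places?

Profile (r,z), 4 vertices: (5,10) (12,1.5) (15,11.5) (18,33)
edge 0: (5,10)→(12,1.5)  cross = 5·1.5 − 12·10 = -112.5000; (r_i+r_j)·cross = 17·-112.5000 = -1912.5000
edge 1: (12,1.5)→(15,11.5)  cross = 12·11.5 − 15·1.5 = 115.5000; (r_i+r_j)·cross = 27·115.5000 = 3118.5000
edge 2: (15,11.5)→(18,33)  cross = 15·33 − 18·11.5 = 288.0000; (r_i+r_j)·cross = 33·288.0000 = 9504.0000
edge 3: (18,33)→(5,10)  cross = 18·10 − 5·33 = 15.0000; (r_i+r_j)·cross = 23·15.0000 = 345.0000
Σcross = 306.0000 → A = |Σcross|/2 = 153.0000 mm²
Σ(r_i+r_j)·cross = 11055.0000 → first moment M = |Σ|/6 = 1842.5000
R_c = M/A = 1842.5000/153.0000 = 12.0425 mm
θ = 116° = 2.024582 rad
V = θ·R_c·A = 2.024582·12.0425·153.0000 = 3730.292 mm³

Volume = 3730.292 mm³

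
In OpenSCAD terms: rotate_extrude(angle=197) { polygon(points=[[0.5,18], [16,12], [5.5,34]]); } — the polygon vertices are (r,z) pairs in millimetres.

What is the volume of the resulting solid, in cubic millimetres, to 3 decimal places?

Profile (r,z), 3 vertices: (0.5,18) (16,12) (5.5,34)
edge 0: (0.5,18)→(16,12)  cross = 0.5·12 − 16·18 = -282.0000; (r_i+r_j)·cross = 16.5·-282.0000 = -4653.0000
edge 1: (16,12)→(5.5,34)  cross = 16·34 − 5.5·12 = 478.0000; (r_i+r_j)·cross = 21.5·478.0000 = 10277.0000
edge 2: (5.5,34)→(0.5,18)  cross = 5.5·18 − 0.5·34 = 82.0000; (r_i+r_j)·cross = 6·82.0000 = 492.0000
Σcross = 278.0000 → A = |Σcross|/2 = 139.0000 mm²
Σ(r_i+r_j)·cross = 6116.0000 → first moment M = |Σ|/6 = 1019.3333
R_c = M/A = 1019.3333/139.0000 = 7.3333 mm
θ = 197° = 3.438299 rad
V = θ·R_c·A = 3.438299·7.3333·139.0000 = 3504.772 mm³

Volume = 3504.772 mm³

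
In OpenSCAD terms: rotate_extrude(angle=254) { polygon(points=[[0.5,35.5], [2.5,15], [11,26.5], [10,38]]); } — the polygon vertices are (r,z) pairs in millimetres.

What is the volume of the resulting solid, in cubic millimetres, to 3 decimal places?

Volume = 3815.545 mm³

Profile (r,z), 4 vertices: (0.5,35.5) (2.5,15) (11,26.5) (10,38)
edge 0: (0.5,35.5)→(2.5,15)  cross = 0.5·15 − 2.5·35.5 = -81.2500; (r_i+r_j)·cross = 3·-81.2500 = -243.7500
edge 1: (2.5,15)→(11,26.5)  cross = 2.5·26.5 − 11·15 = -98.7500; (r_i+r_j)·cross = 13.5·-98.7500 = -1333.1250
edge 2: (11,26.5)→(10,38)  cross = 11·38 − 10·26.5 = 153.0000; (r_i+r_j)·cross = 21·153.0000 = 3213.0000
edge 3: (10,38)→(0.5,35.5)  cross = 10·35.5 − 0.5·38 = 336.0000; (r_i+r_j)·cross = 10.5·336.0000 = 3528.0000
Σcross = 309.0000 → A = |Σcross|/2 = 154.5000 mm²
Σ(r_i+r_j)·cross = 5164.1250 → first moment M = |Σ|/6 = 860.6875
R_c = M/A = 860.6875/154.5000 = 5.5708 mm
θ = 254° = 4.433136 rad
V = θ·R_c·A = 4.433136·5.5708·154.5000 = 3815.545 mm³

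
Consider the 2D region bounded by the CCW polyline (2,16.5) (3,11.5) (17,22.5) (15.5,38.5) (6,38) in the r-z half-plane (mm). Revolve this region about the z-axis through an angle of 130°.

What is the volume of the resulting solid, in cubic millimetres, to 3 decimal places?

Profile (r,z), 5 vertices: (2,16.5) (3,11.5) (17,22.5) (15.5,38.5) (6,38)
edge 0: (2,16.5)→(3,11.5)  cross = 2·11.5 − 3·16.5 = -26.5000; (r_i+r_j)·cross = 5·-26.5000 = -132.5000
edge 1: (3,11.5)→(17,22.5)  cross = 3·22.5 − 17·11.5 = -128.0000; (r_i+r_j)·cross = 20·-128.0000 = -2560.0000
edge 2: (17,22.5)→(15.5,38.5)  cross = 17·38.5 − 15.5·22.5 = 305.7500; (r_i+r_j)·cross = 32.5·305.7500 = 9936.8750
edge 3: (15.5,38.5)→(6,38)  cross = 15.5·38 − 6·38.5 = 358.0000; (r_i+r_j)·cross = 21.5·358.0000 = 7697.0000
edge 4: (6,38)→(2,16.5)  cross = 6·16.5 − 2·38 = 23.0000; (r_i+r_j)·cross = 8·23.0000 = 184.0000
Σcross = 532.2500 → A = |Σcross|/2 = 266.1250 mm²
Σ(r_i+r_j)·cross = 15125.3750 → first moment M = |Σ|/6 = 2520.8958
R_c = M/A = 2520.8958/266.1250 = 9.4726 mm
θ = 130° = 2.268928 rad
V = θ·R_c·A = 2.268928·9.4726·266.1250 = 5719.731 mm³

Volume = 5719.731 mm³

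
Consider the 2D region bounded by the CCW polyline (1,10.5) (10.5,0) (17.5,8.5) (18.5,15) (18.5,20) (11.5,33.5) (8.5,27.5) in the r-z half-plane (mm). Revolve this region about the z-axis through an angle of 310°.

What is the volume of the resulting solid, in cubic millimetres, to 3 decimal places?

Volume = 19254.014 mm³

Profile (r,z), 7 vertices: (1,10.5) (10.5,0) (17.5,8.5) (18.5,15) (18.5,20) (11.5,33.5) (8.5,27.5)
edge 0: (1,10.5)→(10.5,0)  cross = 1·0 − 10.5·10.5 = -110.2500; (r_i+r_j)·cross = 11.5·-110.2500 = -1267.8750
edge 1: (10.5,0)→(17.5,8.5)  cross = 10.5·8.5 − 17.5·0 = 89.2500; (r_i+r_j)·cross = 28·89.2500 = 2499.0000
edge 2: (17.5,8.5)→(18.5,15)  cross = 17.5·15 − 18.5·8.5 = 105.2500; (r_i+r_j)·cross = 36·105.2500 = 3789.0000
edge 3: (18.5,15)→(18.5,20)  cross = 18.5·20 − 18.5·15 = 92.5000; (r_i+r_j)·cross = 37·92.5000 = 3422.5000
edge 4: (18.5,20)→(11.5,33.5)  cross = 18.5·33.5 − 11.5·20 = 389.7500; (r_i+r_j)·cross = 30·389.7500 = 11692.5000
edge 5: (11.5,33.5)→(8.5,27.5)  cross = 11.5·27.5 − 8.5·33.5 = 31.5000; (r_i+r_j)·cross = 20·31.5000 = 630.0000
edge 6: (8.5,27.5)→(1,10.5)  cross = 8.5·10.5 − 1·27.5 = 61.7500; (r_i+r_j)·cross = 9.5·61.7500 = 586.6250
Σcross = 659.7500 → A = |Σcross|/2 = 329.8750 mm²
Σ(r_i+r_j)·cross = 21351.7500 → first moment M = |Σ|/6 = 3558.6250
R_c = M/A = 3558.6250/329.8750 = 10.7878 mm
θ = 310° = 5.410521 rad
V = θ·R_c·A = 5.410521·10.7878·329.8750 = 19254.014 mm³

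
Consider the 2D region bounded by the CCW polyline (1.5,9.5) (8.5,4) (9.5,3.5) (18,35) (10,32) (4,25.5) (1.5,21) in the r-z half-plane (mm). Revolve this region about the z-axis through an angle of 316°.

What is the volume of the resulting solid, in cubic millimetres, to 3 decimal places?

Profile (r,z), 7 vertices: (1.5,9.5) (8.5,4) (9.5,3.5) (18,35) (10,32) (4,25.5) (1.5,21)
edge 0: (1.5,9.5)→(8.5,4)  cross = 1.5·4 − 8.5·9.5 = -74.7500; (r_i+r_j)·cross = 10·-74.7500 = -747.5000
edge 1: (8.5,4)→(9.5,3.5)  cross = 8.5·3.5 − 9.5·4 = -8.2500; (r_i+r_j)·cross = 18·-8.2500 = -148.5000
edge 2: (9.5,3.5)→(18,35)  cross = 9.5·35 − 18·3.5 = 269.5000; (r_i+r_j)·cross = 27.5·269.5000 = 7411.2500
edge 3: (18,35)→(10,32)  cross = 18·32 − 10·35 = 226.0000; (r_i+r_j)·cross = 28·226.0000 = 6328.0000
edge 4: (10,32)→(4,25.5)  cross = 10·25.5 − 4·32 = 127.0000; (r_i+r_j)·cross = 14·127.0000 = 1778.0000
edge 5: (4,25.5)→(1.5,21)  cross = 4·21 − 1.5·25.5 = 45.7500; (r_i+r_j)·cross = 5.5·45.7500 = 251.6250
edge 6: (1.5,21)→(1.5,9.5)  cross = 1.5·9.5 − 1.5·21 = -17.2500; (r_i+r_j)·cross = 3·-17.2500 = -51.7500
Σcross = 568.0000 → A = |Σcross|/2 = 284.0000 mm²
Σ(r_i+r_j)·cross = 14821.1250 → first moment M = |Σ|/6 = 2470.1875
R_c = M/A = 2470.1875/284.0000 = 8.6978 mm
θ = 316° = 5.515240 rad
V = θ·R_c·A = 5.515240·8.6978·284.0000 = 13623.678 mm³

Volume = 13623.678 mm³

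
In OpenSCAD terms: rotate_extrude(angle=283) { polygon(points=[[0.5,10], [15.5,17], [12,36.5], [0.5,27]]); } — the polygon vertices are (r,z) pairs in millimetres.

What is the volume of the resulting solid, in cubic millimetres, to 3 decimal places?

Profile (r,z), 4 vertices: (0.5,10) (15.5,17) (12,36.5) (0.5,27)
edge 0: (0.5,10)→(15.5,17)  cross = 0.5·17 − 15.5·10 = -146.5000; (r_i+r_j)·cross = 16·-146.5000 = -2344.0000
edge 1: (15.5,17)→(12,36.5)  cross = 15.5·36.5 − 12·17 = 361.7500; (r_i+r_j)·cross = 27.5·361.7500 = 9948.1250
edge 2: (12,36.5)→(0.5,27)  cross = 12·27 − 0.5·36.5 = 305.7500; (r_i+r_j)·cross = 12.5·305.7500 = 3821.8750
edge 3: (0.5,27)→(0.5,10)  cross = 0.5·10 − 0.5·27 = -8.5000; (r_i+r_j)·cross = 1·-8.5000 = -8.5000
Σcross = 512.5000 → A = |Σcross|/2 = 256.2500 mm²
Σ(r_i+r_j)·cross = 11417.5000 → first moment M = |Σ|/6 = 1902.9167
R_c = M/A = 1902.9167/256.2500 = 7.4260 mm
θ = 283° = 4.939282 rad
V = θ·R_c·A = 4.939282·7.4260·256.2500 = 9399.042 mm³

Volume = 9399.042 mm³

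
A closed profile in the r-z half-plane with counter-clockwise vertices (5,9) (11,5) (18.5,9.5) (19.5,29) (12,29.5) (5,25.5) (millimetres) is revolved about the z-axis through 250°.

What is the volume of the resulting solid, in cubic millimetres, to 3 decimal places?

Volume = 15668.239 mm³

Profile (r,z), 6 vertices: (5,9) (11,5) (18.5,9.5) (19.5,29) (12,29.5) (5,25.5)
edge 0: (5,9)→(11,5)  cross = 5·5 − 11·9 = -74.0000; (r_i+r_j)·cross = 16·-74.0000 = -1184.0000
edge 1: (11,5)→(18.5,9.5)  cross = 11·9.5 − 18.5·5 = 12.0000; (r_i+r_j)·cross = 29.5·12.0000 = 354.0000
edge 2: (18.5,9.5)→(19.5,29)  cross = 18.5·29 − 19.5·9.5 = 351.2500; (r_i+r_j)·cross = 38·351.2500 = 13347.5000
edge 3: (19.5,29)→(12,29.5)  cross = 19.5·29.5 − 12·29 = 227.2500; (r_i+r_j)·cross = 31.5·227.2500 = 7158.3750
edge 4: (12,29.5)→(5,25.5)  cross = 12·25.5 − 5·29.5 = 158.5000; (r_i+r_j)·cross = 17·158.5000 = 2694.5000
edge 5: (5,25.5)→(5,9)  cross = 5·9 − 5·25.5 = -82.5000; (r_i+r_j)·cross = 10·-82.5000 = -825.0000
Σcross = 592.5000 → A = |Σcross|/2 = 296.2500 mm²
Σ(r_i+r_j)·cross = 21545.3750 → first moment M = |Σ|/6 = 3590.8958
R_c = M/A = 3590.8958/296.2500 = 12.1212 mm
θ = 250° = 4.363323 rad
V = θ·R_c·A = 4.363323·12.1212·296.2500 = 15668.239 mm³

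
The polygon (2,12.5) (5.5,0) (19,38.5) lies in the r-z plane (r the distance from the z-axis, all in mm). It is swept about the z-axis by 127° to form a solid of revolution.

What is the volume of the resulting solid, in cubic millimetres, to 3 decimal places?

Volume = 2971.217 mm³

Profile (r,z), 3 vertices: (2,12.5) (5.5,0) (19,38.5)
edge 0: (2,12.5)→(5.5,0)  cross = 2·0 − 5.5·12.5 = -68.7500; (r_i+r_j)·cross = 7.5·-68.7500 = -515.6250
edge 1: (5.5,0)→(19,38.5)  cross = 5.5·38.5 − 19·0 = 211.7500; (r_i+r_j)·cross = 24.5·211.7500 = 5187.8750
edge 2: (19,38.5)→(2,12.5)  cross = 19·12.5 − 2·38.5 = 160.5000; (r_i+r_j)·cross = 21·160.5000 = 3370.5000
Σcross = 303.5000 → A = |Σcross|/2 = 151.7500 mm²
Σ(r_i+r_j)·cross = 8042.7500 → first moment M = |Σ|/6 = 1340.4583
R_c = M/A = 1340.4583/151.7500 = 8.8333 mm
θ = 127° = 2.216568 rad
V = θ·R_c·A = 2.216568·8.8333·151.7500 = 2971.217 mm³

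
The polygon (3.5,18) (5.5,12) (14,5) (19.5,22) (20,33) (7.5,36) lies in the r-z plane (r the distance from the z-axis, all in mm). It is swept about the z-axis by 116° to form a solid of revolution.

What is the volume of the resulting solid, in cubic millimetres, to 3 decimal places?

Volume = 8412.138 mm³

Profile (r,z), 6 vertices: (3.5,18) (5.5,12) (14,5) (19.5,22) (20,33) (7.5,36)
edge 0: (3.5,18)→(5.5,12)  cross = 3.5·12 − 5.5·18 = -57.0000; (r_i+r_j)·cross = 9·-57.0000 = -513.0000
edge 1: (5.5,12)→(14,5)  cross = 5.5·5 − 14·12 = -140.5000; (r_i+r_j)·cross = 19.5·-140.5000 = -2739.7500
edge 2: (14,5)→(19.5,22)  cross = 14·22 − 19.5·5 = 210.5000; (r_i+r_j)·cross = 33.5·210.5000 = 7051.7500
edge 3: (19.5,22)→(20,33)  cross = 19.5·33 − 20·22 = 203.5000; (r_i+r_j)·cross = 39.5·203.5000 = 8038.2500
edge 4: (20,33)→(7.5,36)  cross = 20·36 − 7.5·33 = 472.5000; (r_i+r_j)·cross = 27.5·472.5000 = 12993.7500
edge 5: (7.5,36)→(3.5,18)  cross = 7.5·18 − 3.5·36 = 9.0000; (r_i+r_j)·cross = 11·9.0000 = 99.0000
Σcross = 698.0000 → A = |Σcross|/2 = 349.0000 mm²
Σ(r_i+r_j)·cross = 24930.0000 → first moment M = |Σ|/6 = 4155.0000
R_c = M/A = 4155.0000/349.0000 = 11.9054 mm
θ = 116° = 2.024582 rad
V = θ·R_c·A = 2.024582·11.9054·349.0000 = 8412.138 mm³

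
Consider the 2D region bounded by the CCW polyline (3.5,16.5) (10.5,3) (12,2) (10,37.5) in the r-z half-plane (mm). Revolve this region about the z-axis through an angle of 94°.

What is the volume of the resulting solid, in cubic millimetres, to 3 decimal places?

Profile (r,z), 4 vertices: (3.5,16.5) (10.5,3) (12,2) (10,37.5)
edge 0: (3.5,16.5)→(10.5,3)  cross = 3.5·3 − 10.5·16.5 = -162.7500; (r_i+r_j)·cross = 14·-162.7500 = -2278.5000
edge 1: (10.5,3)→(12,2)  cross = 10.5·2 − 12·3 = -15.0000; (r_i+r_j)·cross = 22.5·-15.0000 = -337.5000
edge 2: (12,2)→(10,37.5)  cross = 12·37.5 − 10·2 = 430.0000; (r_i+r_j)·cross = 22·430.0000 = 9460.0000
edge 3: (10,37.5)→(3.5,16.5)  cross = 10·16.5 − 3.5·37.5 = 33.7500; (r_i+r_j)·cross = 13.5·33.7500 = 455.6250
Σcross = 286.0000 → A = |Σcross|/2 = 143.0000 mm²
Σ(r_i+r_j)·cross = 7299.6250 → first moment M = |Σ|/6 = 1216.6042
R_c = M/A = 1216.6042/143.0000 = 8.5077 mm
θ = 94° = 1.640609 rad
V = θ·R_c·A = 1.640609·8.5077·143.0000 = 1995.972 mm³

Volume = 1995.972 mm³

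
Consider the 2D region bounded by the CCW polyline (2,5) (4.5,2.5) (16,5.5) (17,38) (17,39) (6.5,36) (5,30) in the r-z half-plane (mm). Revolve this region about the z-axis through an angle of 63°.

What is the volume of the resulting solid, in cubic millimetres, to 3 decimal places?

Volume = 4669.889 mm³

Profile (r,z), 7 vertices: (2,5) (4.5,2.5) (16,5.5) (17,38) (17,39) (6.5,36) (5,30)
edge 0: (2,5)→(4.5,2.5)  cross = 2·2.5 − 4.5·5 = -17.5000; (r_i+r_j)·cross = 6.5·-17.5000 = -113.7500
edge 1: (4.5,2.5)→(16,5.5)  cross = 4.5·5.5 − 16·2.5 = -15.2500; (r_i+r_j)·cross = 20.5·-15.2500 = -312.6250
edge 2: (16,5.5)→(17,38)  cross = 16·38 − 17·5.5 = 514.5000; (r_i+r_j)·cross = 33·514.5000 = 16978.5000
edge 3: (17,38)→(17,39)  cross = 17·39 − 17·38 = 17.0000; (r_i+r_j)·cross = 34·17.0000 = 578.0000
edge 4: (17,39)→(6.5,36)  cross = 17·36 − 6.5·39 = 358.5000; (r_i+r_j)·cross = 23.5·358.5000 = 8424.7500
edge 5: (6.5,36)→(5,30)  cross = 6.5·30 − 5·36 = 15.0000; (r_i+r_j)·cross = 11.5·15.0000 = 172.5000
edge 6: (5,30)→(2,5)  cross = 5·5 − 2·30 = -35.0000; (r_i+r_j)·cross = 7·-35.0000 = -245.0000
Σcross = 837.2500 → A = |Σcross|/2 = 418.6250 mm²
Σ(r_i+r_j)·cross = 25482.3750 → first moment M = |Σ|/6 = 4247.0625
R_c = M/A = 4247.0625/418.6250 = 10.1453 mm
θ = 63° = 1.099557 rad
V = θ·R_c·A = 1.099557·10.1453·418.6250 = 4669.889 mm³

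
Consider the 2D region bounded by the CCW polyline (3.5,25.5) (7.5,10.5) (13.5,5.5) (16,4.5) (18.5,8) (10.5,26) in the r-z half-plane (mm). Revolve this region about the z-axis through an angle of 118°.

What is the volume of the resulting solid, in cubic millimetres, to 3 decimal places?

Volume = 3747.411 mm³

Profile (r,z), 6 vertices: (3.5,25.5) (7.5,10.5) (13.5,5.5) (16,4.5) (18.5,8) (10.5,26)
edge 0: (3.5,25.5)→(7.5,10.5)  cross = 3.5·10.5 − 7.5·25.5 = -154.5000; (r_i+r_j)·cross = 11·-154.5000 = -1699.5000
edge 1: (7.5,10.5)→(13.5,5.5)  cross = 7.5·5.5 − 13.5·10.5 = -100.5000; (r_i+r_j)·cross = 21·-100.5000 = -2110.5000
edge 2: (13.5,5.5)→(16,4.5)  cross = 13.5·4.5 − 16·5.5 = -27.2500; (r_i+r_j)·cross = 29.5·-27.2500 = -803.8750
edge 3: (16,4.5)→(18.5,8)  cross = 16·8 − 18.5·4.5 = 44.7500; (r_i+r_j)·cross = 34.5·44.7500 = 1543.8750
edge 4: (18.5,8)→(10.5,26)  cross = 18.5·26 − 10.5·8 = 397.0000; (r_i+r_j)·cross = 29·397.0000 = 11513.0000
edge 5: (10.5,26)→(3.5,25.5)  cross = 10.5·25.5 − 3.5·26 = 176.7500; (r_i+r_j)·cross = 14·176.7500 = 2474.5000
Σcross = 336.2500 → A = |Σcross|/2 = 168.1250 mm²
Σ(r_i+r_j)·cross = 10917.5000 → first moment M = |Σ|/6 = 1819.5833
R_c = M/A = 1819.5833/168.1250 = 10.8228 mm
θ = 118° = 2.059489 rad
V = θ·R_c·A = 2.059489·10.8228·168.1250 = 3747.411 mm³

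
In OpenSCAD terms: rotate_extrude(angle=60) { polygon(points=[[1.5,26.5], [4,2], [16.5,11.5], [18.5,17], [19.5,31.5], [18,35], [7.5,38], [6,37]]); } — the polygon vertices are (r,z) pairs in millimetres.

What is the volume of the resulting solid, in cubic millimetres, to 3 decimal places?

Volume = 4911.836 mm³

Profile (r,z), 8 vertices: (1.5,26.5) (4,2) (16.5,11.5) (18.5,17) (19.5,31.5) (18,35) (7.5,38) (6,37)
edge 0: (1.5,26.5)→(4,2)  cross = 1.5·2 − 4·26.5 = -103.0000; (r_i+r_j)·cross = 5.5·-103.0000 = -566.5000
edge 1: (4,2)→(16.5,11.5)  cross = 4·11.5 − 16.5·2 = 13.0000; (r_i+r_j)·cross = 20.5·13.0000 = 266.5000
edge 2: (16.5,11.5)→(18.5,17)  cross = 16.5·17 − 18.5·11.5 = 67.7500; (r_i+r_j)·cross = 35·67.7500 = 2371.2500
edge 3: (18.5,17)→(19.5,31.5)  cross = 18.5·31.5 − 19.5·17 = 251.2500; (r_i+r_j)·cross = 38·251.2500 = 9547.5000
edge 4: (19.5,31.5)→(18,35)  cross = 19.5·35 − 18·31.5 = 115.5000; (r_i+r_j)·cross = 37.5·115.5000 = 4331.2500
edge 5: (18,35)→(7.5,38)  cross = 18·38 − 7.5·35 = 421.5000; (r_i+r_j)·cross = 25.5·421.5000 = 10748.2500
edge 6: (7.5,38)→(6,37)  cross = 7.5·37 − 6·38 = 49.5000; (r_i+r_j)·cross = 13.5·49.5000 = 668.2500
edge 7: (6,37)→(1.5,26.5)  cross = 6·26.5 − 1.5·37 = 103.5000; (r_i+r_j)·cross = 7.5·103.5000 = 776.2500
Σcross = 919.0000 → A = |Σcross|/2 = 459.5000 mm²
Σ(r_i+r_j)·cross = 28142.7500 → first moment M = |Σ|/6 = 4690.4583
R_c = M/A = 4690.4583/459.5000 = 10.2077 mm
θ = 60° = 1.047198 rad
V = θ·R_c·A = 1.047198·10.2077·459.5000 = 4911.836 mm³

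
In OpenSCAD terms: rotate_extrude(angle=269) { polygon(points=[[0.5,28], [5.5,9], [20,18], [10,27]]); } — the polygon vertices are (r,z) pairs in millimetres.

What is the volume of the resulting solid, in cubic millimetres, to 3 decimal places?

Profile (r,z), 4 vertices: (0.5,28) (5.5,9) (20,18) (10,27)
edge 0: (0.5,28)→(5.5,9)  cross = 0.5·9 − 5.5·28 = -149.5000; (r_i+r_j)·cross = 6·-149.5000 = -897.0000
edge 1: (5.5,9)→(20,18)  cross = 5.5·18 − 20·9 = -81.0000; (r_i+r_j)·cross = 25.5·-81.0000 = -2065.5000
edge 2: (20,18)→(10,27)  cross = 20·27 − 10·18 = 360.0000; (r_i+r_j)·cross = 30·360.0000 = 10800.0000
edge 3: (10,27)→(0.5,28)  cross = 10·28 − 0.5·27 = 266.5000; (r_i+r_j)·cross = 10.5·266.5000 = 2798.2500
Σcross = 396.0000 → A = |Σcross|/2 = 198.0000 mm²
Σ(r_i+r_j)·cross = 10635.7500 → first moment M = |Σ|/6 = 1772.6250
R_c = M/A = 1772.6250/198.0000 = 8.9527 mm
θ = 269° = 4.694936 rad
V = θ·R_c·A = 4.694936·8.9527·198.0000 = 8322.360 mm³

Volume = 8322.360 mm³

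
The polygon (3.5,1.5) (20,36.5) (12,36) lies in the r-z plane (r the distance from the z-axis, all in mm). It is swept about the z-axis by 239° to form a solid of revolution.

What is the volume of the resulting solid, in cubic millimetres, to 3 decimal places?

Profile (r,z), 3 vertices: (3.5,1.5) (20,36.5) (12,36)
edge 0: (3.5,1.5)→(20,36.5)  cross = 3.5·36.5 − 20·1.5 = 97.7500; (r_i+r_j)·cross = 23.5·97.7500 = 2297.1250
edge 1: (20,36.5)→(12,36)  cross = 20·36 − 12·36.5 = 282.0000; (r_i+r_j)·cross = 32·282.0000 = 9024.0000
edge 2: (12,36)→(3.5,1.5)  cross = 12·1.5 − 3.5·36 = -108.0000; (r_i+r_j)·cross = 15.5·-108.0000 = -1674.0000
Σcross = 271.7500 → A = |Σcross|/2 = 135.8750 mm²
Σ(r_i+r_j)·cross = 9647.1250 → first moment M = |Σ|/6 = 1607.8542
R_c = M/A = 1607.8542/135.8750 = 11.8333 mm
θ = 239° = 4.171337 rad
V = θ·R_c·A = 4.171337·11.8333·135.8750 = 6706.901 mm³

Volume = 6706.901 mm³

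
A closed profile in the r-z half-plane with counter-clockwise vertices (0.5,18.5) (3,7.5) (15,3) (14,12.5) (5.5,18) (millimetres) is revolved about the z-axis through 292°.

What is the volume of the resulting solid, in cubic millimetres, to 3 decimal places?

Profile (r,z), 5 vertices: (0.5,18.5) (3,7.5) (15,3) (14,12.5) (5.5,18)
edge 0: (0.5,18.5)→(3,7.5)  cross = 0.5·7.5 − 3·18.5 = -51.7500; (r_i+r_j)·cross = 3.5·-51.7500 = -181.1250
edge 1: (3,7.5)→(15,3)  cross = 3·3 − 15·7.5 = -103.5000; (r_i+r_j)·cross = 18·-103.5000 = -1863.0000
edge 2: (15,3)→(14,12.5)  cross = 15·12.5 − 14·3 = 145.5000; (r_i+r_j)·cross = 29·145.5000 = 4219.5000
edge 3: (14,12.5)→(5.5,18)  cross = 14·18 − 5.5·12.5 = 183.2500; (r_i+r_j)·cross = 19.5·183.2500 = 3573.3750
edge 4: (5.5,18)→(0.5,18.5)  cross = 5.5·18.5 − 0.5·18 = 92.7500; (r_i+r_j)·cross = 6·92.7500 = 556.5000
Σcross = 266.2500 → A = |Σcross|/2 = 133.1250 mm²
Σ(r_i+r_j)·cross = 6305.2500 → first moment M = |Σ|/6 = 1050.8750
R_c = M/A = 1050.8750/133.1250 = 7.8939 mm
θ = 292° = 5.096361 rad
V = θ·R_c·A = 5.096361·7.8939·133.1250 = 5355.639 mm³

Volume = 5355.639 mm³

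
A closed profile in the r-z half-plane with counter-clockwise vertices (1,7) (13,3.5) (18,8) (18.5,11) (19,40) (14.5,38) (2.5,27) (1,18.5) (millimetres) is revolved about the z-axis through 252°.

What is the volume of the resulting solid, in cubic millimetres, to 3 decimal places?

Volume = 23182.611 mm³

Profile (r,z), 8 vertices: (1,7) (13,3.5) (18,8) (18.5,11) (19,40) (14.5,38) (2.5,27) (1,18.5)
edge 0: (1,7)→(13,3.5)  cross = 1·3.5 − 13·7 = -87.5000; (r_i+r_j)·cross = 14·-87.5000 = -1225.0000
edge 1: (13,3.5)→(18,8)  cross = 13·8 − 18·3.5 = 41.0000; (r_i+r_j)·cross = 31·41.0000 = 1271.0000
edge 2: (18,8)→(18.5,11)  cross = 18·11 − 18.5·8 = 50.0000; (r_i+r_j)·cross = 36.5·50.0000 = 1825.0000
edge 3: (18.5,11)→(19,40)  cross = 18.5·40 − 19·11 = 531.0000; (r_i+r_j)·cross = 37.5·531.0000 = 19912.5000
edge 4: (19,40)→(14.5,38)  cross = 19·38 − 14.5·40 = 142.0000; (r_i+r_j)·cross = 33.5·142.0000 = 4757.0000
edge 5: (14.5,38)→(2.5,27)  cross = 14.5·27 − 2.5·38 = 296.5000; (r_i+r_j)·cross = 17·296.5000 = 5040.5000
edge 6: (2.5,27)→(1,18.5)  cross = 2.5·18.5 − 1·27 = 19.2500; (r_i+r_j)·cross = 3.5·19.2500 = 67.3750
edge 7: (1,18.5)→(1,7)  cross = 1·7 − 1·18.5 = -11.5000; (r_i+r_j)·cross = 2·-11.5000 = -23.0000
Σcross = 980.7500 → A = |Σcross|/2 = 490.3750 mm²
Σ(r_i+r_j)·cross = 31625.3750 → first moment M = |Σ|/6 = 5270.8958
R_c = M/A = 5270.8958/490.3750 = 10.7487 mm
θ = 252° = 4.398230 rad
V = θ·R_c·A = 4.398230·10.7487·490.3750 = 23182.611 mm³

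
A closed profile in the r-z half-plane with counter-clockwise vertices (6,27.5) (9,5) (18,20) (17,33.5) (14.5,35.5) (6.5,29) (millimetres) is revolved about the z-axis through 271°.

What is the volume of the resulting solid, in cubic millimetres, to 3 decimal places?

Profile (r,z), 6 vertices: (6,27.5) (9,5) (18,20) (17,33.5) (14.5,35.5) (6.5,29)
edge 0: (6,27.5)→(9,5)  cross = 6·5 − 9·27.5 = -217.5000; (r_i+r_j)·cross = 15·-217.5000 = -3262.5000
edge 1: (9,5)→(18,20)  cross = 9·20 − 18·5 = 90.0000; (r_i+r_j)·cross = 27·90.0000 = 2430.0000
edge 2: (18,20)→(17,33.5)  cross = 18·33.5 − 17·20 = 263.0000; (r_i+r_j)·cross = 35·263.0000 = 9205.0000
edge 3: (17,33.5)→(14.5,35.5)  cross = 17·35.5 − 14.5·33.5 = 117.7500; (r_i+r_j)·cross = 31.5·117.7500 = 3709.1250
edge 4: (14.5,35.5)→(6.5,29)  cross = 14.5·29 − 6.5·35.5 = 189.7500; (r_i+r_j)·cross = 21·189.7500 = 3984.7500
edge 5: (6.5,29)→(6,27.5)  cross = 6.5·27.5 − 6·29 = 4.7500; (r_i+r_j)·cross = 12.5·4.7500 = 59.3750
Σcross = 447.7500 → A = |Σcross|/2 = 223.8750 mm²
Σ(r_i+r_j)·cross = 16125.7500 → first moment M = |Σ|/6 = 2687.6250
R_c = M/A = 2687.6250/223.8750 = 12.0050 mm
θ = 271° = 4.729842 rad
V = θ·R_c·A = 4.729842·12.0050·223.8750 = 12712.042 mm³

Volume = 12712.042 mm³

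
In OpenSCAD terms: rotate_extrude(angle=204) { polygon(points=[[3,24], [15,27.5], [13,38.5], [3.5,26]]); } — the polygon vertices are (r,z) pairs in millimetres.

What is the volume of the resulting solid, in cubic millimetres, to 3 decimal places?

Profile (r,z), 4 vertices: (3,24) (15,27.5) (13,38.5) (3.5,26)
edge 0: (3,24)→(15,27.5)  cross = 3·27.5 − 15·24 = -277.5000; (r_i+r_j)·cross = 18·-277.5000 = -4995.0000
edge 1: (15,27.5)→(13,38.5)  cross = 15·38.5 − 13·27.5 = 220.0000; (r_i+r_j)·cross = 28·220.0000 = 6160.0000
edge 2: (13,38.5)→(3.5,26)  cross = 13·26 − 3.5·38.5 = 203.2500; (r_i+r_j)·cross = 16.5·203.2500 = 3353.6250
edge 3: (3.5,26)→(3,24)  cross = 3.5·24 − 3·26 = 6.0000; (r_i+r_j)·cross = 6.5·6.0000 = 39.0000
Σcross = 151.7500 → A = |Σcross|/2 = 75.8750 mm²
Σ(r_i+r_j)·cross = 4557.6250 → first moment M = |Σ|/6 = 759.6042
R_c = M/A = 759.6042/75.8750 = 10.0113 mm
θ = 204° = 3.560472 rad
V = θ·R_c·A = 3.560472·10.0113·75.8750 = 2704.549 mm³

Volume = 2704.549 mm³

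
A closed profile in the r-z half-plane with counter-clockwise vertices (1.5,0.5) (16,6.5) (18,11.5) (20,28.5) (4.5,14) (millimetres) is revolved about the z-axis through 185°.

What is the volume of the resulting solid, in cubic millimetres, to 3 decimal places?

Volume = 8969.771 mm³

Profile (r,z), 5 vertices: (1.5,0.5) (16,6.5) (18,11.5) (20,28.5) (4.5,14)
edge 0: (1.5,0.5)→(16,6.5)  cross = 1.5·6.5 − 16·0.5 = 1.7500; (r_i+r_j)·cross = 17.5·1.7500 = 30.6250
edge 1: (16,6.5)→(18,11.5)  cross = 16·11.5 − 18·6.5 = 67.0000; (r_i+r_j)·cross = 34·67.0000 = 2278.0000
edge 2: (18,11.5)→(20,28.5)  cross = 18·28.5 − 20·11.5 = 283.0000; (r_i+r_j)·cross = 38·283.0000 = 10754.0000
edge 3: (20,28.5)→(4.5,14)  cross = 20·14 − 4.5·28.5 = 151.7500; (r_i+r_j)·cross = 24.5·151.7500 = 3717.8750
edge 4: (4.5,14)→(1.5,0.5)  cross = 4.5·0.5 − 1.5·14 = -18.7500; (r_i+r_j)·cross = 6·-18.7500 = -112.5000
Σcross = 484.7500 → A = |Σcross|/2 = 242.3750 mm²
Σ(r_i+r_j)·cross = 16668.0000 → first moment M = |Σ|/6 = 2778.0000
R_c = M/A = 2778.0000/242.3750 = 11.4616 mm
θ = 185° = 3.228859 rad
V = θ·R_c·A = 3.228859·11.4616·242.3750 = 8969.771 mm³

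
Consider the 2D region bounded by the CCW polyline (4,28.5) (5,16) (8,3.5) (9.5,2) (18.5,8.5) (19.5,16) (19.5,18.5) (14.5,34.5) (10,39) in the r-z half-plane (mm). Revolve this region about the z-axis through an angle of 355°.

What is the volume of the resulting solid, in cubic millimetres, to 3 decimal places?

Volume = 27460.441 mm³

Profile (r,z), 9 vertices: (4,28.5) (5,16) (8,3.5) (9.5,2) (18.5,8.5) (19.5,16) (19.5,18.5) (14.5,34.5) (10,39)
edge 0: (4,28.5)→(5,16)  cross = 4·16 − 5·28.5 = -78.5000; (r_i+r_j)·cross = 9·-78.5000 = -706.5000
edge 1: (5,16)→(8,3.5)  cross = 5·3.5 − 8·16 = -110.5000; (r_i+r_j)·cross = 13·-110.5000 = -1436.5000
edge 2: (8,3.5)→(9.5,2)  cross = 8·2 − 9.5·3.5 = -17.2500; (r_i+r_j)·cross = 17.5·-17.2500 = -301.8750
edge 3: (9.5,2)→(18.5,8.5)  cross = 9.5·8.5 − 18.5·2 = 43.7500; (r_i+r_j)·cross = 28·43.7500 = 1225.0000
edge 4: (18.5,8.5)→(19.5,16)  cross = 18.5·16 − 19.5·8.5 = 130.2500; (r_i+r_j)·cross = 38·130.2500 = 4949.5000
edge 5: (19.5,16)→(19.5,18.5)  cross = 19.5·18.5 − 19.5·16 = 48.7500; (r_i+r_j)·cross = 39·48.7500 = 1901.2500
edge 6: (19.5,18.5)→(14.5,34.5)  cross = 19.5·34.5 − 14.5·18.5 = 404.5000; (r_i+r_j)·cross = 34·404.5000 = 13753.0000
edge 7: (14.5,34.5)→(10,39)  cross = 14.5·39 − 10·34.5 = 220.5000; (r_i+r_j)·cross = 24.5·220.5000 = 5402.2500
edge 8: (10,39)→(4,28.5)  cross = 10·28.5 − 4·39 = 129.0000; (r_i+r_j)·cross = 14·129.0000 = 1806.0000
Σcross = 770.5000 → A = |Σcross|/2 = 385.2500 mm²
Σ(r_i+r_j)·cross = 26592.1250 → first moment M = |Σ|/6 = 4432.0208
R_c = M/A = 4432.0208/385.2500 = 11.5043 mm
θ = 355° = 6.195919 rad
V = θ·R_c·A = 6.195919·11.5043·385.2500 = 27460.441 mm³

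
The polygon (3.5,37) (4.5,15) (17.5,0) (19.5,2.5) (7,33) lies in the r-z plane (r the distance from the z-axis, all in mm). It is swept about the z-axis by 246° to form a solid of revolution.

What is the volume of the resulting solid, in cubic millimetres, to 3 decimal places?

Profile (r,z), 5 vertices: (3.5,37) (4.5,15) (17.5,0) (19.5,2.5) (7,33)
edge 0: (3.5,37)→(4.5,15)  cross = 3.5·15 − 4.5·37 = -114.0000; (r_i+r_j)·cross = 8·-114.0000 = -912.0000
edge 1: (4.5,15)→(17.5,0)  cross = 4.5·0 − 17.5·15 = -262.5000; (r_i+r_j)·cross = 22·-262.5000 = -5775.0000
edge 2: (17.5,0)→(19.5,2.5)  cross = 17.5·2.5 − 19.5·0 = 43.7500; (r_i+r_j)·cross = 37·43.7500 = 1618.7500
edge 3: (19.5,2.5)→(7,33)  cross = 19.5·33 − 7·2.5 = 626.0000; (r_i+r_j)·cross = 26.5·626.0000 = 16589.0000
edge 4: (7,33)→(3.5,37)  cross = 7·37 − 3.5·33 = 143.5000; (r_i+r_j)·cross = 10.5·143.5000 = 1506.7500
Σcross = 436.7500 → A = |Σcross|/2 = 218.3750 mm²
Σ(r_i+r_j)·cross = 13027.5000 → first moment M = |Σ|/6 = 2171.2500
R_c = M/A = 2171.2500/218.3750 = 9.9428 mm
θ = 246° = 4.293510 rad
V = θ·R_c·A = 4.293510·9.9428·218.3750 = 9322.284 mm³

Volume = 9322.284 mm³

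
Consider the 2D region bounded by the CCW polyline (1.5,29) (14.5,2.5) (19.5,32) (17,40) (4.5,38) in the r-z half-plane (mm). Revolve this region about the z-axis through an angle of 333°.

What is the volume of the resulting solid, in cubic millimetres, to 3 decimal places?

Volume = 25693.162 mm³

Profile (r,z), 5 vertices: (1.5,29) (14.5,2.5) (19.5,32) (17,40) (4.5,38)
edge 0: (1.5,29)→(14.5,2.5)  cross = 1.5·2.5 − 14.5·29 = -416.7500; (r_i+r_j)·cross = 16·-416.7500 = -6668.0000
edge 1: (14.5,2.5)→(19.5,32)  cross = 14.5·32 − 19.5·2.5 = 415.2500; (r_i+r_j)·cross = 34·415.2500 = 14118.5000
edge 2: (19.5,32)→(17,40)  cross = 19.5·40 − 17·32 = 236.0000; (r_i+r_j)·cross = 36.5·236.0000 = 8614.0000
edge 3: (17,40)→(4.5,38)  cross = 17·38 − 4.5·40 = 466.0000; (r_i+r_j)·cross = 21.5·466.0000 = 10019.0000
edge 4: (4.5,38)→(1.5,29)  cross = 4.5·29 − 1.5·38 = 73.5000; (r_i+r_j)·cross = 6·73.5000 = 441.0000
Σcross = 774.0000 → A = |Σcross|/2 = 387.0000 mm²
Σ(r_i+r_j)·cross = 26524.5000 → first moment M = |Σ|/6 = 4420.7500
R_c = M/A = 4420.7500/387.0000 = 11.4231 mm
θ = 333° = 5.811946 rad
V = θ·R_c·A = 5.811946·11.4231·387.0000 = 25693.162 mm³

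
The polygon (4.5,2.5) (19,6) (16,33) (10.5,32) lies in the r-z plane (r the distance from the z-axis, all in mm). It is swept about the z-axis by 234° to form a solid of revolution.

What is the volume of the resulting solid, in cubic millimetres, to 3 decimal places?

Profile (r,z), 4 vertices: (4.5,2.5) (19,6) (16,33) (10.5,32)
edge 0: (4.5,2.5)→(19,6)  cross = 4.5·6 − 19·2.5 = -20.5000; (r_i+r_j)·cross = 23.5·-20.5000 = -481.7500
edge 1: (19,6)→(16,33)  cross = 19·33 − 16·6 = 531.0000; (r_i+r_j)·cross = 35·531.0000 = 18585.0000
edge 2: (16,33)→(10.5,32)  cross = 16·32 − 10.5·33 = 165.5000; (r_i+r_j)·cross = 26.5·165.5000 = 4385.7500
edge 3: (10.5,32)→(4.5,2.5)  cross = 10.5·2.5 − 4.5·32 = -117.7500; (r_i+r_j)·cross = 15·-117.7500 = -1766.2500
Σcross = 558.2500 → A = |Σcross|/2 = 279.1250 mm²
Σ(r_i+r_j)·cross = 20722.7500 → first moment M = |Σ|/6 = 3453.7917
R_c = M/A = 3453.7917/279.1250 = 12.3736 mm
θ = 234° = 4.084070 rad
V = θ·R_c·A = 4.084070·12.3736·279.1250 = 14105.528 mm³

Volume = 14105.528 mm³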